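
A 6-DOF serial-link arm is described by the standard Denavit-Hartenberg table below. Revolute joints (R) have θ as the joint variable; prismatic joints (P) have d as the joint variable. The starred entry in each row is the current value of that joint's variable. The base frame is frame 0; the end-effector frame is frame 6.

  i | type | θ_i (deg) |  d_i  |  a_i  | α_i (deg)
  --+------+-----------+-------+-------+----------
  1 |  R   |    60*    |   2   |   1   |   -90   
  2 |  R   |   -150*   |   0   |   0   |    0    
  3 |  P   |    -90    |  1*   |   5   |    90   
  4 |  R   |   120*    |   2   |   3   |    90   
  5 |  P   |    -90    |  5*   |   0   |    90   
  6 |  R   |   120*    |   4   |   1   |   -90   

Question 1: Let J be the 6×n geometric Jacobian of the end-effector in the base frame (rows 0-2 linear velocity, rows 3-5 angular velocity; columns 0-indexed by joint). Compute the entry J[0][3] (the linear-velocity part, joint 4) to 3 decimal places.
-4.316

axis z_3 = (0.4330,0.7500,-0.5000); lever o_n−o_3 = (-2.1026,0.4922,-6.0825)
cross product → J_v[:, 3] = (-4.3158,3.6851,1.7901)
J_ω[:, 3] = z_3
entry J[0][3] = -4.3158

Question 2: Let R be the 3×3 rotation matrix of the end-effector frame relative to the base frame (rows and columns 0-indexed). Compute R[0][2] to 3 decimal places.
End-effector z-axis (col 2 of R) = (0.6998,0.7120,-0.0580)
R[0][2] = 0.6998

0.700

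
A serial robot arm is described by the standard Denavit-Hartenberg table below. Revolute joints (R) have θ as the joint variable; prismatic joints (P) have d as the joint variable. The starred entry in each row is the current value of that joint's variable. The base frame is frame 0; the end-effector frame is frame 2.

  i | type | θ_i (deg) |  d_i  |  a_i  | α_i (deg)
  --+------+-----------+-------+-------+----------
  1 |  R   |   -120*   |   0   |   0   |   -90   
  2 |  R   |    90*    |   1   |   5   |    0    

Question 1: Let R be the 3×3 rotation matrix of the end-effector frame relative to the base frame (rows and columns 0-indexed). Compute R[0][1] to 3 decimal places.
End-effector y-axis (col 1 of R) = (0.5000,0.8660,-0.0000)
R[0][1] = 0.5000

0.500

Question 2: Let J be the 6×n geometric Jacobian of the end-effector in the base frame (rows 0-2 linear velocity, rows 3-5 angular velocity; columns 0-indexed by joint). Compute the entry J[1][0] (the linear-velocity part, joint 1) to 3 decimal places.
axis z_0 = ẑ; lever o_n−o_0 = (0.8660,-0.5000,-5.0000)
cross product → J_v[:, 0] = (0.5000,0.8660,-0.0000)
J_ω[:, 0] = z_0
entry J[1][0] = 0.8660

0.866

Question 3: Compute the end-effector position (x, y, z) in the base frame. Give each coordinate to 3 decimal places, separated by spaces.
0.866 -0.500 -5.000

after link 1: o_1 = (0.0000, 0.0000, 0.0000)
after link 2: o_2 = (0.8660, -0.5000, -5.0000)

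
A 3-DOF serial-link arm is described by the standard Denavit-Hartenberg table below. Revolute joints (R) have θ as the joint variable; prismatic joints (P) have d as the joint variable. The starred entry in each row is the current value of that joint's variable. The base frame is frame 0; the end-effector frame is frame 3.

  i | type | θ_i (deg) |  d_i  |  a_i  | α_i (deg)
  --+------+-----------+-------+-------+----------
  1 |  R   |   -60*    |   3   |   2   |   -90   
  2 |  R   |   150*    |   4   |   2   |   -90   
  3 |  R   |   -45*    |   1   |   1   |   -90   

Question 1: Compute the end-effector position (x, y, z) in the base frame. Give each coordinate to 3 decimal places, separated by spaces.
3.654 3.085 2.512

after link 1: o_1 = (1.0000, -1.7321, 3.0000)
after link 2: o_2 = (3.5981, 1.7679, 2.0000)
after link 3: o_3 = (3.6543, 3.0848, 2.5125)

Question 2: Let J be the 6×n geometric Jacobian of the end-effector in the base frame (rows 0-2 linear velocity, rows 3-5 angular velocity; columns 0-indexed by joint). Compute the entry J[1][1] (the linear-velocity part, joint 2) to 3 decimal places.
0.422

axis z_1 = (0.8660,0.5000,0.0000); lever o_n−o_1 = (2.6543,4.8169,-0.4875)
cross product → J_v[:, 1] = (-0.2438,0.4222,2.8444)
J_ω[:, 1] = z_1
entry J[1][1] = 0.4222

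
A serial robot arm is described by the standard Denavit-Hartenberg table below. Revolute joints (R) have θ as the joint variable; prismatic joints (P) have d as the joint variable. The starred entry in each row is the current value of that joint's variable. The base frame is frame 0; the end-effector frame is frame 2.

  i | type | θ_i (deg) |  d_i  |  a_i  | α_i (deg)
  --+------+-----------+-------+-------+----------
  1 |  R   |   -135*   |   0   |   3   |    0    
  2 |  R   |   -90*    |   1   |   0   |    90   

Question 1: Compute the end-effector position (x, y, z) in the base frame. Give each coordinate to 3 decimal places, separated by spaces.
after link 1: o_1 = (-2.1213, -2.1213, 0.0000)
after link 2: o_2 = (-2.1213, -2.1213, 1.0000)

-2.121 -2.121 1.000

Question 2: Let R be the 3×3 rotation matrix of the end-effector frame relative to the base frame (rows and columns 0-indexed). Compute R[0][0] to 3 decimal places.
End-effector x-axis (col 0 of R) = (-0.7071,0.7071,0.0000)
R[0][0] = -0.7071

-0.707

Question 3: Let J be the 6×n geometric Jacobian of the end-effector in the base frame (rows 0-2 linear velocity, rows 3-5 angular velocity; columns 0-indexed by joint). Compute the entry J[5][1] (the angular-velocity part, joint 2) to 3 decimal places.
1.000

axis z_1 = (0.0000,0.0000,1.0000); lever o_n−o_1 = (0.0000,0.0000,1.0000)
cross product → J_v[:, 1] = (0.0000,0.0000,0.0000)
J_ω[:, 1] = z_1
entry J[5][1] = 1.0000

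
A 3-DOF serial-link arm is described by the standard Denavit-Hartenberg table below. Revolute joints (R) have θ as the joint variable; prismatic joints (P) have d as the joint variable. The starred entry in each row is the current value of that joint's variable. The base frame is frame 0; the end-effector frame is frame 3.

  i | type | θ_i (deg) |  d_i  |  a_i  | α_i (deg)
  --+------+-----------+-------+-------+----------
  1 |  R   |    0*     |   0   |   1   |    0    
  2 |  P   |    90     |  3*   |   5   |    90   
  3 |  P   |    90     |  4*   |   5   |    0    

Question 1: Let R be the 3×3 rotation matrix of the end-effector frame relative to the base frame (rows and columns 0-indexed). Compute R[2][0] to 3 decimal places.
End-effector x-axis (col 0 of R) = (-0.0000,0.0000,1.0000)
R[2][0] = 1.0000

1.000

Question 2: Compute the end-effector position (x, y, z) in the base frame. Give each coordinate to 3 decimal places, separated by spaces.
after link 1: o_1 = (1.0000, 0.0000, 0.0000)
after link 2: o_2 = (1.0000, 5.0000, 3.0000)
after link 3: o_3 = (5.0000, 5.0000, 8.0000)

5.000 5.000 8.000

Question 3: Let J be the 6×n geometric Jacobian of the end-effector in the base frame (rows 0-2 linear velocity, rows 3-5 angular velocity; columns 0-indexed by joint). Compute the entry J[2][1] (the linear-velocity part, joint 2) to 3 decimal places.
prismatic axis z_1 = (0.0000,0.0000,1.0000)
J_v[:, 1] = z_1; J_ω[:, 1] = (0,0,0)
entry J[2][1] = 1.0000

1.000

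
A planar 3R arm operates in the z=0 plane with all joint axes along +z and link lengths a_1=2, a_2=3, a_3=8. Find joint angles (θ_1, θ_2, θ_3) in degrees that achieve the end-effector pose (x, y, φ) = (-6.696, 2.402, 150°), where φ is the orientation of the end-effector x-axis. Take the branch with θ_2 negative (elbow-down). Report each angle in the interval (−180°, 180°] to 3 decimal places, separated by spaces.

30.008 -150.002 -90.006

wrist centre = target − a_3·(cos φ, sin φ) = (0.2322, -1.5980)
cos θ_2 = (2.6075−2²−3²)/(2·2·3) = -0.8660; θ_2 = -150.0017° (elbow-down)
β = atan2(-1.5980,0.2322) = -81.7323°; ψ = atan2(-1.4999,-0.5981) = -111.7404°
θ_1 = β − ψ = 30.0081°
θ_3 = φ − θ_1 − θ_2 = -90.0065° (wrapped to (-180°,180°])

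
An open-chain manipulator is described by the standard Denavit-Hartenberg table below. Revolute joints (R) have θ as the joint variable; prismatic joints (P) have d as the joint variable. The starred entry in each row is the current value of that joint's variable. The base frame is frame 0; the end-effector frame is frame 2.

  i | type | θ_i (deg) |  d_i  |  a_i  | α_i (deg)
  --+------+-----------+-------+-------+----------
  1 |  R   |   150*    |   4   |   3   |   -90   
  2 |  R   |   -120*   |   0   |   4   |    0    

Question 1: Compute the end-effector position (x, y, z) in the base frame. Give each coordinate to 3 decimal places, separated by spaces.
-0.866 0.500 7.464

after link 1: o_1 = (-2.5981, 1.5000, 4.0000)
after link 2: o_2 = (-0.8660, 0.5000, 7.4641)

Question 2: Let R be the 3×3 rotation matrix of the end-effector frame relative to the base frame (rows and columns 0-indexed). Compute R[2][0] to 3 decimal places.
0.866

End-effector x-axis (col 0 of R) = (0.4330,-0.2500,0.8660)
R[2][0] = 0.8660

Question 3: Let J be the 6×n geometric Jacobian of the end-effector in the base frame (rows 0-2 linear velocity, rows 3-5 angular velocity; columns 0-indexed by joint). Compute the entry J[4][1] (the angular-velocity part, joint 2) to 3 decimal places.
-0.866

axis z_1 = (-0.5000,-0.8660,0.0000); lever o_n−o_1 = (1.7321,-1.0000,3.4641)
cross product → J_v[:, 1] = (-3.0000,1.7321,2.0000)
J_ω[:, 1] = z_1
entry J[4][1] = -0.8660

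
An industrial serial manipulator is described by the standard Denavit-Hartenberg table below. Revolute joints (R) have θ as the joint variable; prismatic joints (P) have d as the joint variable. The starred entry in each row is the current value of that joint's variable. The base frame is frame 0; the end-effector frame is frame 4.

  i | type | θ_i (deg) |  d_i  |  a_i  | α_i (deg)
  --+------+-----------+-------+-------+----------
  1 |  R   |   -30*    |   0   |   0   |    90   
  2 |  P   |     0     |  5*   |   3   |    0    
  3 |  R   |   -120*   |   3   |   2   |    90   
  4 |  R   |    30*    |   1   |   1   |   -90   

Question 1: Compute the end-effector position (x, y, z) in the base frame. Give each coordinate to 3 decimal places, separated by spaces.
after link 1: o_1 = (0.0000, 0.0000, 0.0000)
after link 2: o_2 = (0.0981, -5.8301, 0.0000)
after link 3: o_3 = (-2.2679, -7.9282, -1.7321)
after link 4: o_4 = (-3.6429, -7.7117, -1.9821)

-3.643 -7.712 -1.982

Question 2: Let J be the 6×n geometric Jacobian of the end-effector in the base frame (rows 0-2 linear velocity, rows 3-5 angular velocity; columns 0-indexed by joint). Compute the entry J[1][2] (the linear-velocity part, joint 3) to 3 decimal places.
-0.991

axis z_2 = (-0.5000,-0.8660,0.0000); lever o_n−o_2 = (-3.7410,-1.8816,-1.9821)
cross product → J_v[:, 2] = (1.7165,-0.9910,-2.2990)
J_ω[:, 2] = z_2
entry J[1][2] = -0.9910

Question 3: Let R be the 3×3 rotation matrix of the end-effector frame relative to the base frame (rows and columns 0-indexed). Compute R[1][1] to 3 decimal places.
-0.433

End-effector y-axis (col 1 of R) = (0.7500,-0.4330,-0.5000)
R[1][1] = -0.4330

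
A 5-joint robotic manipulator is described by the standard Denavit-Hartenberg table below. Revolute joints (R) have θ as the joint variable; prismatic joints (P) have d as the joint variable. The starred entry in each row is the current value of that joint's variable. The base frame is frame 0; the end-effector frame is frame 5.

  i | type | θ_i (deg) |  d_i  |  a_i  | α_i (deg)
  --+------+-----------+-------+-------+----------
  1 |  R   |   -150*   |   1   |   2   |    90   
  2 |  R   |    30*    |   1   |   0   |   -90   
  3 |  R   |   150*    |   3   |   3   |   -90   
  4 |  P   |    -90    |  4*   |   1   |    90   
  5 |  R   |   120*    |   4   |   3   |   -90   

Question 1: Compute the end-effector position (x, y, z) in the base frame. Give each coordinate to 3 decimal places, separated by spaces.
after link 1: o_1 = (-1.7321, -1.0000, 1.0000)
after link 2: o_2 = (-2.2321, -0.1340, 1.0000)
after link 3: o_3 = (1.7655, 0.4420, 2.2990)
after link 4: o_4 = (1.9665, 4.5580, 2.1651)
after link 5: o_5 = (-2.4318, 6.9261, 1.9486)

-2.432 6.926 1.949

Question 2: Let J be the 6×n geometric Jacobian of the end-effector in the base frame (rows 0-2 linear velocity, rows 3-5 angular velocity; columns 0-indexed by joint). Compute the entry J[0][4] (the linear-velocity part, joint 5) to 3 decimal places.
axis z_4 = (-0.8995,0.0580,0.4330); lever o_n−o_4 = (-4.3983,2.3681,-0.2165)
cross product → J_v[:, 4] = (-1.0380,-2.0993,-1.8750)
J_ω[:, 4] = z_4
entry J[0][4] = -1.0380

-1.038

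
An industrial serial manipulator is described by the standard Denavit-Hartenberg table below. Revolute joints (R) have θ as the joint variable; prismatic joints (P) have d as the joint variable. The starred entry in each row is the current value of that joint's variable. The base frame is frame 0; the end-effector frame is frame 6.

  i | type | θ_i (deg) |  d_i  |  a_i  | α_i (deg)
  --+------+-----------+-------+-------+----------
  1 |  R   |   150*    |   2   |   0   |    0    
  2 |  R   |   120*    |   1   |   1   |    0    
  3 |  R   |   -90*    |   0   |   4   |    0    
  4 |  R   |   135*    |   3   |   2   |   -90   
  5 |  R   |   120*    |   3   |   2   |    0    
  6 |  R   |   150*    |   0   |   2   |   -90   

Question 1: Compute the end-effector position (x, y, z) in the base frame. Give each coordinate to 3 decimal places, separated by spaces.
-1.172 0.414 6.268

after link 1: o_1 = (0.0000, 0.0000, 2.0000)
after link 2: o_2 = (-0.0000, -1.0000, 3.0000)
after link 3: o_3 = (-4.0000, -1.0000, 3.0000)
after link 4: o_4 = (-2.5858, -2.4142, 6.0000)
after link 5: o_5 = (-1.1716, 0.4142, 4.2679)
after link 6: o_6 = (-1.1716, 0.4142, 6.2679)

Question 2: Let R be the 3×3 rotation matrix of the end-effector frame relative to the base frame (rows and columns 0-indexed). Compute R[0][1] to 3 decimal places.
End-effector y-axis (col 1 of R) = (-0.7071,-0.7071,-0.0000)
R[0][1] = -0.7071

-0.707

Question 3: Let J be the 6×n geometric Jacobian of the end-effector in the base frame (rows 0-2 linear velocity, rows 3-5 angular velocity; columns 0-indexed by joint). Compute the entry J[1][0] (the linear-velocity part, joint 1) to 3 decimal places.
-1.172

axis z_0 = ẑ; lever o_n−o_0 = (-1.1716,0.4142,6.2679)
cross product → J_v[:, 0] = (-0.4142,-1.1716,0.0000)
J_ω[:, 0] = z_0
entry J[1][0] = -1.1716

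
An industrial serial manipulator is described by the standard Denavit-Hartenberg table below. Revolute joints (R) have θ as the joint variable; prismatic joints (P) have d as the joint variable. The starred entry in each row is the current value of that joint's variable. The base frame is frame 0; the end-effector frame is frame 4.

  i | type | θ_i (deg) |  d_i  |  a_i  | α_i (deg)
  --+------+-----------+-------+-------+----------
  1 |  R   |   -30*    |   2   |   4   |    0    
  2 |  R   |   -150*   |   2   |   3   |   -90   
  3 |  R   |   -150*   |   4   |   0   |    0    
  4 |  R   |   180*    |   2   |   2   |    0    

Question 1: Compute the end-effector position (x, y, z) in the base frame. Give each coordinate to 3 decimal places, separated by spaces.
-1.268 -8.000 3.000

after link 1: o_1 = (3.4641, -2.0000, 2.0000)
after link 2: o_2 = (0.4641, -2.0000, 4.0000)
after link 3: o_3 = (0.4641, -6.0000, 4.0000)
after link 4: o_4 = (-1.2679, -8.0000, 3.0000)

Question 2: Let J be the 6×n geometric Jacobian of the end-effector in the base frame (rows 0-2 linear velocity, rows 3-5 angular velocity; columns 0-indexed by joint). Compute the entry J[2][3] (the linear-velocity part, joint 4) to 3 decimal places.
axis z_3 = (0.0000,-1.0000,0.0000); lever o_n−o_3 = (-1.7321,-2.0000,-1.0000)
cross product → J_v[:, 3] = (1.0000,-0.0000,-1.7321)
J_ω[:, 3] = z_3
entry J[2][3] = -1.7321

-1.732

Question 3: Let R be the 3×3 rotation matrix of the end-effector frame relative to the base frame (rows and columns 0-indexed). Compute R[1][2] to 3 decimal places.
End-effector z-axis (col 2 of R) = (0.0000,-1.0000,0.0000)
R[1][2] = -1.0000

-1.000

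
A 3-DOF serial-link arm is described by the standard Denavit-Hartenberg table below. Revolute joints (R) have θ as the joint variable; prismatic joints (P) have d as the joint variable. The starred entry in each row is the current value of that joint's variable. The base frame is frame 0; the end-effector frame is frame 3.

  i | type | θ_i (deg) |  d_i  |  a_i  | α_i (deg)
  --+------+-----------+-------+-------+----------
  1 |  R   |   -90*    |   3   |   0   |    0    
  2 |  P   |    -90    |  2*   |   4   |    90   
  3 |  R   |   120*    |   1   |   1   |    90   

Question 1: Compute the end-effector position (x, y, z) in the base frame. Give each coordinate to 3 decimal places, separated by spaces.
-3.500 1.000 5.866

after link 1: o_1 = (0.0000, 0.0000, 3.0000)
after link 2: o_2 = (-4.0000, -0.0000, 5.0000)
after link 3: o_3 = (-3.5000, 1.0000, 5.8660)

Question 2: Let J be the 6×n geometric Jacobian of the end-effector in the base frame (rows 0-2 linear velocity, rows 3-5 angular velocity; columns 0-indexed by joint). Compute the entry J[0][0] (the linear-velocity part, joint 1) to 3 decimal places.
-1.000

axis z_0 = ẑ; lever o_n−o_0 = (-3.5000,1.0000,5.8660)
cross product → J_v[:, 0] = (-1.0000,-3.5000,0.0000)
J_ω[:, 0] = z_0
entry J[0][0] = -1.0000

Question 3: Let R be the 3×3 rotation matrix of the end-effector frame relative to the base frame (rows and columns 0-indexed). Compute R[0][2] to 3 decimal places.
-0.866

End-effector z-axis (col 2 of R) = (-0.8660,-0.0000,0.5000)
R[0][2] = -0.8660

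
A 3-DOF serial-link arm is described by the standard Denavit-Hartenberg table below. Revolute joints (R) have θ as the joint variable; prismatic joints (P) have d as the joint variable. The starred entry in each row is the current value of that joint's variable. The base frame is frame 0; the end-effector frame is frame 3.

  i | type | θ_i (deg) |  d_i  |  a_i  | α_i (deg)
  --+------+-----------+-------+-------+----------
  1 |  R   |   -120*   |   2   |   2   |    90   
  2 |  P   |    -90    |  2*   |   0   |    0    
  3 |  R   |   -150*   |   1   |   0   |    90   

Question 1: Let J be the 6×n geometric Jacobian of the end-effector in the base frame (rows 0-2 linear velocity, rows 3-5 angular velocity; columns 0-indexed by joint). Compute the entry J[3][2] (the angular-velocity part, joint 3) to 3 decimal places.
-0.866

axis z_2 = (-0.8660,0.5000,0.0000); lever o_n−o_2 = (-0.8660,0.5000,0.0000)
cross product → J_v[:, 2] = (-0.0000,-0.0000,0.0000)
J_ω[:, 2] = z_2
entry J[3][2] = -0.8660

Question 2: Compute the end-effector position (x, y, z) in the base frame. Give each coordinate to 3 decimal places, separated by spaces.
-3.598 -0.232 2.000

after link 1: o_1 = (-1.0000, -1.7321, 2.0000)
after link 2: o_2 = (-2.7321, -0.7321, 2.0000)
after link 3: o_3 = (-3.5981, -0.2321, 2.0000)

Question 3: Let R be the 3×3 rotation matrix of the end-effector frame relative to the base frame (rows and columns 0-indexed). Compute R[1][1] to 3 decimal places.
0.500

End-effector y-axis (col 1 of R) = (-0.8660,0.5000,0.0000)
R[1][1] = 0.5000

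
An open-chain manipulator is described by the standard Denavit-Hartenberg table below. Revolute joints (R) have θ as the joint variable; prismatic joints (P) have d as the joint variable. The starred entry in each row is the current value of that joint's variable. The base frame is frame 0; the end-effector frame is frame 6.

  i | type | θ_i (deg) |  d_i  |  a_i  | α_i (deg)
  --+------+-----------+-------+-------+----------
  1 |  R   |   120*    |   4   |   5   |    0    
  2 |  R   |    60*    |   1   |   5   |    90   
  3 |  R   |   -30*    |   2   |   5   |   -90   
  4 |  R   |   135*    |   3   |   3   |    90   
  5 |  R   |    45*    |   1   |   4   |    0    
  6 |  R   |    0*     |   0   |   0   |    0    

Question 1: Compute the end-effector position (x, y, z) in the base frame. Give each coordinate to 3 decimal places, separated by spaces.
after link 1: o_1 = (-2.5000, 4.3301, 4.0000)
after link 2: o_2 = (-7.5000, 4.3301, 5.0000)
after link 3: o_3 = (-11.8301, 6.3301, 2.5000)
after link 4: o_4 = (-11.4930, 4.2088, 6.1587)
after link 5: o_5 = (-11.7875, 1.5017, 9.2547)
after link 6: o_6 = (-11.7875, 1.5017, 9.2547)

-11.788 1.502 9.255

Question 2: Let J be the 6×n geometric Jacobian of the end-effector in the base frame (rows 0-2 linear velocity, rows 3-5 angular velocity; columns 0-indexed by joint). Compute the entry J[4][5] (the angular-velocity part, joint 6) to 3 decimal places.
-0.707

axis z_5 = (-0.6124,-0.7071,-0.3536); lever o_n−o_5 = (0.0000,0.0000,0.0000)
cross product → J_v[:, 5] = (0.0000,0.0000,0.0000)
J_ω[:, 5] = z_5
entry J[4][5] = -0.7071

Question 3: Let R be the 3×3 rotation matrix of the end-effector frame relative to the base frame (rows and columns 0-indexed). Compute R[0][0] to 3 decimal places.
0.079

End-effector x-axis (col 0 of R) = (0.0795,-0.5000,0.8624)
R[0][0] = 0.0795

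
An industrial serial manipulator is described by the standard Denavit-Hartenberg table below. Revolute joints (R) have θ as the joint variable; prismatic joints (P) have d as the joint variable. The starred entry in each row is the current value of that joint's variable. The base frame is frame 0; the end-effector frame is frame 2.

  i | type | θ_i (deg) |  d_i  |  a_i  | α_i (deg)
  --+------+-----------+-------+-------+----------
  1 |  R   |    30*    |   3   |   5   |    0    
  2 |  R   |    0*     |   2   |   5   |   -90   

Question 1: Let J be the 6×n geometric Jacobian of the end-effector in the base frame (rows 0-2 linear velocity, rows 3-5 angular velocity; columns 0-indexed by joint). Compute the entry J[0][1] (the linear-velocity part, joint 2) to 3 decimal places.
-2.500

axis z_1 = (0.0000,0.0000,1.0000); lever o_n−o_1 = (4.3301,2.5000,2.0000)
cross product → J_v[:, 1] = (-2.5000,4.3301,0.0000)
J_ω[:, 1] = z_1
entry J[0][1] = -2.5000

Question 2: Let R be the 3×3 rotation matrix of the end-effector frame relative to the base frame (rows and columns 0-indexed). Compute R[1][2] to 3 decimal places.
End-effector z-axis (col 2 of R) = (-0.5000,0.8660,0.0000)
R[1][2] = 0.8660

0.866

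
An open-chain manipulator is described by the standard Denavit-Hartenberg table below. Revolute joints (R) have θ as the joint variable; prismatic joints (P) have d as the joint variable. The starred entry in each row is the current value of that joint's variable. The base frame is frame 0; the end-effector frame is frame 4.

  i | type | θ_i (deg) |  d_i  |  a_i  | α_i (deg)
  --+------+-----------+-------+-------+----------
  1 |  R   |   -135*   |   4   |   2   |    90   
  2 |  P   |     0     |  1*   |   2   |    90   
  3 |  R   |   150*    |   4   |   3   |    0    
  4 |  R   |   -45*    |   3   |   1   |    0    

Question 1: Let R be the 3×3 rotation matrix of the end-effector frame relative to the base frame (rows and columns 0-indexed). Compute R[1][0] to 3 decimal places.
End-effector x-axis (col 0 of R) = (-0.5000,0.8660,0.0000)
R[1][0] = 0.8660

0.866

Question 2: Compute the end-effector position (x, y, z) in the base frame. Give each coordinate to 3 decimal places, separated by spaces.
-3.259 1.642 -3.000

after link 1: o_1 = (-1.4142, -1.4142, 4.0000)
after link 2: o_2 = (-3.5355, -2.1213, 4.0000)
after link 3: o_3 = (-2.7591, 0.7765, 0.0000)
after link 4: o_4 = (-3.2591, 1.6425, -3.0000)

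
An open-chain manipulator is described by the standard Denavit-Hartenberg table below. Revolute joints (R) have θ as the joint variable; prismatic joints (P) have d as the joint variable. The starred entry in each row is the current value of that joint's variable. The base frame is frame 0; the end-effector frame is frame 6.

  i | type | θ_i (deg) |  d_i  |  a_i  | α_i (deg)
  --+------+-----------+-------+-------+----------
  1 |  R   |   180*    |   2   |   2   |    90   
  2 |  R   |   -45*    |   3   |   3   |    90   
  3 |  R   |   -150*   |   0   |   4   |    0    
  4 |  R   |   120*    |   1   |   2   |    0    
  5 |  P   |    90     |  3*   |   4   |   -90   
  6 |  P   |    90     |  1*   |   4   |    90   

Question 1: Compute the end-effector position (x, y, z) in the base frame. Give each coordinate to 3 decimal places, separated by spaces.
after link 1: o_1 = (-2.0000, 0.0000, 2.0000)
after link 2: o_2 = (-4.1213, 3.0000, -0.1213)
after link 3: o_3 = (-1.6718, 1.0000, 2.3282)
after link 4: o_4 = (-2.1895, 0.0000, 0.3963)
after link 5: o_5 = (-1.4824, 3.4641, -3.1392)
after link 6: o_6 = (-3.6984, 3.9641, 0.3016)

-3.698 3.964 0.302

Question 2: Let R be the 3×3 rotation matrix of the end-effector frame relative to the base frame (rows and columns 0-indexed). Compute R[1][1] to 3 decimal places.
End-effector y-axis (col 1 of R) = (0.6124,0.5000,0.6124)
R[1][1] = 0.5000

0.500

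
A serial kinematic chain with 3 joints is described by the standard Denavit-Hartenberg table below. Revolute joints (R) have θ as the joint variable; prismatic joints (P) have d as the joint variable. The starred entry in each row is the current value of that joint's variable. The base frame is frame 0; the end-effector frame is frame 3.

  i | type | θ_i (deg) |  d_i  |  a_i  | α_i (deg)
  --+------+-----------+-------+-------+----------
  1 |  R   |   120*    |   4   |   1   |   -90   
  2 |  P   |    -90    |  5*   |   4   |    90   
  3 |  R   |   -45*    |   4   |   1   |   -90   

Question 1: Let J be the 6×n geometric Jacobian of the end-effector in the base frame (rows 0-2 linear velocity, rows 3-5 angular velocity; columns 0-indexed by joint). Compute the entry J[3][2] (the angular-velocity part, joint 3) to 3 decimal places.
axis z_2 = (0.5000,-0.8660,0.0000); lever o_n−o_2 = (2.6124,-3.1105,0.7071)
cross product → J_v[:, 2] = (-0.6124,-0.3536,0.7071)
J_ω[:, 2] = z_2
entry J[3][2] = 0.5000

0.500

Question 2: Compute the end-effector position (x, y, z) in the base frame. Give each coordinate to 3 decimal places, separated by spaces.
-2.218 -4.745 8.707

after link 1: o_1 = (-0.5000, 0.8660, 4.0000)
after link 2: o_2 = (-4.8301, -1.6340, 8.0000)
after link 3: o_3 = (-2.2178, -4.7445, 8.7071)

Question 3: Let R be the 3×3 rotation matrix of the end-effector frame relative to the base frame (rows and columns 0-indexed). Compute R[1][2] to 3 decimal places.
End-effector z-axis (col 2 of R) = (-0.6124,-0.3536,0.7071)
R[1][2] = -0.3536

-0.354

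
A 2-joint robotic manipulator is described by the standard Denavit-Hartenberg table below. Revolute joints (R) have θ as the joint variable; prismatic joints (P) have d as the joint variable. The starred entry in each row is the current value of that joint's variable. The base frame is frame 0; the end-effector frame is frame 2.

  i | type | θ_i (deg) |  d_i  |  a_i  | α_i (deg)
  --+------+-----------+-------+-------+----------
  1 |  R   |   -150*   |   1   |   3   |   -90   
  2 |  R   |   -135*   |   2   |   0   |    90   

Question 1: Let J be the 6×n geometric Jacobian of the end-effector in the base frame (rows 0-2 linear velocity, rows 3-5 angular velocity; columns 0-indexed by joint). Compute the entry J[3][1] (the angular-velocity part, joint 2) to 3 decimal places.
axis z_1 = (0.5000,-0.8660,0.0000); lever o_n−o_1 = (1.0000,-1.7321,0.0000)
cross product → J_v[:, 1] = (-0.0000,-0.0000,0.0000)
J_ω[:, 1] = z_1
entry J[3][1] = 0.5000

0.500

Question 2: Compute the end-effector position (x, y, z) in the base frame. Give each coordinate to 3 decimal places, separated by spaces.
after link 1: o_1 = (-2.5981, -1.5000, 1.0000)
after link 2: o_2 = (-1.5981, -3.2321, 1.0000)

-1.598 -3.232 1.000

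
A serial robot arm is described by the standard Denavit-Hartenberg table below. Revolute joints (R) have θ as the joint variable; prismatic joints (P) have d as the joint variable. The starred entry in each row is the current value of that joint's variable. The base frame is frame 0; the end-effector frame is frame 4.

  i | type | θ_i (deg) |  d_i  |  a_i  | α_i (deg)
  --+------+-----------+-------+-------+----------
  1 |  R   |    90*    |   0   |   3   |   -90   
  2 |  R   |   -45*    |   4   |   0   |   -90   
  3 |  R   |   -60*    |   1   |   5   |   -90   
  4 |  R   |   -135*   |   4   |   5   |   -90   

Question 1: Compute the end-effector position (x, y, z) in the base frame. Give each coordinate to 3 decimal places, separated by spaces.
-3.268 9.174 -0.240

after link 1: o_1 = (0.0000, 3.0000, 0.0000)
after link 2: o_2 = (-4.0000, 3.0000, 0.0000)
after link 3: o_3 = (-8.3301, 5.4749, 1.0607)
after link 4: o_4 = (-3.2683, 9.1744, -0.2399)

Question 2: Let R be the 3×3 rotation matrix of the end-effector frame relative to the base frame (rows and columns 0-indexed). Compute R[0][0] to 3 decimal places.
End-effector x-axis (col 0 of R) = (0.6124,0.2500,-0.7500)
R[0][0] = 0.6124

0.612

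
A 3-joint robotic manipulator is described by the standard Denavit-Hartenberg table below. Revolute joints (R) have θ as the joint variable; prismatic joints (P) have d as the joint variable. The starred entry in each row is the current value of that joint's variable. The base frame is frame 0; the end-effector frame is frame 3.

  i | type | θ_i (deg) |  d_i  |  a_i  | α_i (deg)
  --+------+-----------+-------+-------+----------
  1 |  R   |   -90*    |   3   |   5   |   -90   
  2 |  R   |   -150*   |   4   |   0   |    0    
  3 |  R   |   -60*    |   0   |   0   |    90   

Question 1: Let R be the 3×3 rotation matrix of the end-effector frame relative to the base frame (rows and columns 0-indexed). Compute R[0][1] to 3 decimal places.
End-effector y-axis (col 1 of R) = (1.0000,0.0000,0.0000)
R[0][1] = 1.0000

1.000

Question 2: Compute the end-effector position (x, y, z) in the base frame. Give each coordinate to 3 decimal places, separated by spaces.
4.000 -5.000 3.000

after link 1: o_1 = (0.0000, -5.0000, 3.0000)
after link 2: o_2 = (4.0000, -5.0000, 3.0000)
after link 3: o_3 = (4.0000, -5.0000, 3.0000)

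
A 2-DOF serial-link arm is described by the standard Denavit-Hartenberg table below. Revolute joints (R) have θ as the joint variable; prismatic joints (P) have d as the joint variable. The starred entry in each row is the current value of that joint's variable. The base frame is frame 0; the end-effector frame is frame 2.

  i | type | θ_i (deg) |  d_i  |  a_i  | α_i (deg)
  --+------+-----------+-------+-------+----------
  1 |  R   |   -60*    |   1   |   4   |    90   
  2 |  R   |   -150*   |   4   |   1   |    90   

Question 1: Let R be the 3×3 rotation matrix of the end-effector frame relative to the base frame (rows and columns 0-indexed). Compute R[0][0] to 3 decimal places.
End-effector x-axis (col 0 of R) = (-0.4330,0.7500,-0.5000)
R[0][0] = -0.4330

-0.433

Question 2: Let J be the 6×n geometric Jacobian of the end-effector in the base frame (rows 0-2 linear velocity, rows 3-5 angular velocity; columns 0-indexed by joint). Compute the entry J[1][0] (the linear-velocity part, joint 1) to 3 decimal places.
-1.897

axis z_0 = ẑ; lever o_n−o_0 = (-1.8971,-4.7141,0.5000)
cross product → J_v[:, 0] = (4.7141,-1.8971,0.0000)
J_ω[:, 0] = z_0
entry J[1][0] = -1.8971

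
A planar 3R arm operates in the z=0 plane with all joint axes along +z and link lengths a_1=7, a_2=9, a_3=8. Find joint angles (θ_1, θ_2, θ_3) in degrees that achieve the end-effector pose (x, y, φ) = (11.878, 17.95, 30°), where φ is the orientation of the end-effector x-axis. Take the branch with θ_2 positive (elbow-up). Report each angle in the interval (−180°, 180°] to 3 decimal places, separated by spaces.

wrist centre = target − a_3·(cos φ, sin φ) = (4.9498, 13.9500)
cos θ_2 = (219.1030−7²−9²)/(2·7·9) = 0.7072; θ_2 = 44.9952° (elbow-up)
β = atan2(13.9500,4.9498) = 70.4641°; ψ = atan2(6.3634,13.3645) = 25.4612°
θ_1 = β − ψ = 45.0029°
θ_3 = φ − θ_1 − θ_2 = -59.9981° (wrapped to (-180°,180°])

45.003 44.995 -59.998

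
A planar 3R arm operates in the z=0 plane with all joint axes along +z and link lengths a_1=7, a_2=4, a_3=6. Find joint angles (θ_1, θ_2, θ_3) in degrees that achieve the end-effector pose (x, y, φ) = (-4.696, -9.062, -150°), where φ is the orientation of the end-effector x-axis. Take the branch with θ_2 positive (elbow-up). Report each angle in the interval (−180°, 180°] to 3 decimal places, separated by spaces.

wrist centre = target − a_3·(cos φ, sin φ) = (0.5002, -6.0620)
cos θ_2 = (36.9980−7²−4²)/(2·7·4) = -0.5000; θ_2 = 120.0024° (elbow-up)
β = atan2(-6.0620,0.5002) = -85.2834°; ψ = atan2(3.4640,4.9999) = 34.7151°
θ_1 = β − ψ = -119.9986°
θ_3 = φ − θ_1 − θ_2 = -150.0038° (wrapped to (-180°,180°])

-119.999 120.002 -150.004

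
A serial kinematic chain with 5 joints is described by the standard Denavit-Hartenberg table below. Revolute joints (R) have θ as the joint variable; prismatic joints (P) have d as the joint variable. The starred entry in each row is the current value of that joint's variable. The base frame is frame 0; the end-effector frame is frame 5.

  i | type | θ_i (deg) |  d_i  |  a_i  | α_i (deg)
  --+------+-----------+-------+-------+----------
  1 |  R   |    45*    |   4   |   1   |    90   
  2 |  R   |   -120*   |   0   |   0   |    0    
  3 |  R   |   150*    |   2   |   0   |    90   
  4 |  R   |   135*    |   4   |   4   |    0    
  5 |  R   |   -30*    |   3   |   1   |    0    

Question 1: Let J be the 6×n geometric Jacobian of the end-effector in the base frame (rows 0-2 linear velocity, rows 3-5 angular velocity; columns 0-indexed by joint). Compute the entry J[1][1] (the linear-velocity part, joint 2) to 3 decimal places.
5.378

axis z_1 = (0.7071,-0.7071,0.0000); lever o_n−o_1 = (4.6816,-3.5129,-7.6058)
cross product → J_v[:, 1] = (5.3781,5.3781,0.8264)
J_ω[:, 1] = z_1
entry J[1][1] = 5.3781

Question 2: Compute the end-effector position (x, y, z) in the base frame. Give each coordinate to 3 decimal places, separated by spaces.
after link 1: o_1 = (0.7071, 0.7071, 4.0000)
after link 2: o_2 = (0.7071, 0.7071, 4.0000)
after link 3: o_3 = (2.1213, -0.7071, 4.0000)
after link 4: o_4 = (3.8035, -3.0249, -0.8783)
after link 5: o_5 = (5.3887, -2.8058, -3.6058)

5.389 -2.806 -3.606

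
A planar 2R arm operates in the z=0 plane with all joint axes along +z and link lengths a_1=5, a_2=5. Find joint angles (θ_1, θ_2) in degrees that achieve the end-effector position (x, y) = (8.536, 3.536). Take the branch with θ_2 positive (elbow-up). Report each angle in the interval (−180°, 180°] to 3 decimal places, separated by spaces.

0.011 44.982

cos θ_2 = (85.3666−5²−5²)/(2·5·5) = 0.7073; θ_2 = 44.9818° (elbow-up)
β = atan2(3.5360,8.5360) = 22.5016°; ψ = atan2(3.5344,8.5367) = 22.4909°
θ_1 = β − ψ = 0.0107°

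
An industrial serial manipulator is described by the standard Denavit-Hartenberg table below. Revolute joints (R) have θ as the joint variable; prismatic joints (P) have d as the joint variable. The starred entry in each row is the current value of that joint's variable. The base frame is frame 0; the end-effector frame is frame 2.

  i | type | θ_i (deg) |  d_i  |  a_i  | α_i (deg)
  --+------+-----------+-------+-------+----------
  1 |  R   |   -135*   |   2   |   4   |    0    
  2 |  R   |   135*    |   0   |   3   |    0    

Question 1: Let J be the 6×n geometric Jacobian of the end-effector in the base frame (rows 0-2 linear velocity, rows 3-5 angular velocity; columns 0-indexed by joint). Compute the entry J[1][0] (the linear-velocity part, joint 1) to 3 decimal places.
axis z_0 = ẑ; lever o_n−o_0 = (0.1716,-2.8284,2.0000)
cross product → J_v[:, 0] = (2.8284,0.1716,-0.0000)
J_ω[:, 0] = z_0
entry J[1][0] = 0.1716

0.172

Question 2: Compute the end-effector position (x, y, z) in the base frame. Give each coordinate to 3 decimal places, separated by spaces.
0.172 -2.828 2.000

after link 1: o_1 = (-2.8284, -2.8284, 2.0000)
after link 2: o_2 = (0.1716, -2.8284, 2.0000)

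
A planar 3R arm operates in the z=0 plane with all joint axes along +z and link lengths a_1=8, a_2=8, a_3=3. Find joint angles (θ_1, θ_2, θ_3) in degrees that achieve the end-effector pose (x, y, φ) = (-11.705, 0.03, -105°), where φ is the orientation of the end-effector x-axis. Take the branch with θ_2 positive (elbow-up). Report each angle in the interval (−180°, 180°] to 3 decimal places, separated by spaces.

wrist centre = target − a_3·(cos φ, sin φ) = (-10.9285, 2.9278)
cos θ_2 = (128.0049−8²−8²)/(2·8·8) = 0.0000; θ_2 = 89.9978° (elbow-up)
β = atan2(2.9278,-10.9285) = 165.0025°; ψ = atan2(8.0000,8.0003) = 44.9989°
θ_1 = β − ψ = 120.0036°
θ_3 = φ − θ_1 − θ_2 = 44.9986° (wrapped to (-180°,180°])

120.004 89.998 44.999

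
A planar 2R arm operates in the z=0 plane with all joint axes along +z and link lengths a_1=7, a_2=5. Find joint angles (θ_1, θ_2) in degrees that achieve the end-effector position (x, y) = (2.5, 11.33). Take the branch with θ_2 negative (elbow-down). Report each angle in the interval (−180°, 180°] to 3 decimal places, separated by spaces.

90.002 -30.005

cos θ_2 = (134.6189−7²−5²)/(2·7·5) = 0.8660; θ_2 = -30.0047° (elbow-down)
β = atan2(11.3300,2.5000) = 77.5569°; ψ = atan2(-2.5004,11.3299) = -12.4449°
θ_1 = β − ψ = 90.0018°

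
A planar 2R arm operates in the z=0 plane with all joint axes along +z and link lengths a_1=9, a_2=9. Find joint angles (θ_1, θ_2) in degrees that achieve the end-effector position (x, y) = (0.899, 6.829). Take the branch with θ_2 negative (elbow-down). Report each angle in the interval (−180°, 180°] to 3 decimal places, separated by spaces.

150.002 -135.003

cos θ_2 = (47.4434−9²−9²)/(2·9·9) = -0.7071; θ_2 = -135.0026° (elbow-down)
β = atan2(6.8290,0.8990) = 82.5005°; ψ = atan2(-6.3637,2.6357) = -67.5013°
θ_1 = β − ψ = 150.0018°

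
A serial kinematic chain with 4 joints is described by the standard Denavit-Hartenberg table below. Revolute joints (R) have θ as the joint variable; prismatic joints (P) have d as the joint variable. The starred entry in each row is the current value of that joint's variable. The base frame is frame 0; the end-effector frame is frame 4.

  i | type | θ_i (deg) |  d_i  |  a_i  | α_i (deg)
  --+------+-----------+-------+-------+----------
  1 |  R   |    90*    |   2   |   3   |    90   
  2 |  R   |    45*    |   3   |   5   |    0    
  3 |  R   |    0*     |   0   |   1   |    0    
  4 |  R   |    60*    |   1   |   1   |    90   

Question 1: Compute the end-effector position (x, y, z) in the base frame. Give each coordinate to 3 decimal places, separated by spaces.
after link 1: o_1 = (0.0000, 3.0000, 2.0000)
after link 2: o_2 = (3.0000, 6.5355, 5.5355)
after link 3: o_3 = (3.0000, 7.2426, 6.2426)
after link 4: o_4 = (4.0000, 6.9838, 7.2086)

4.000 6.984 7.209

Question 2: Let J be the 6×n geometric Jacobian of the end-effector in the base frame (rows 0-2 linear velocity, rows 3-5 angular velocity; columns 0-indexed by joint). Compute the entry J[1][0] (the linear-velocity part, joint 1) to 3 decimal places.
axis z_0 = ẑ; lever o_n−o_0 = (4.0000,6.9838,7.2086)
cross product → J_v[:, 0] = (-6.9838,4.0000,0.0000)
J_ω[:, 0] = z_0
entry J[1][0] = 4.0000

4.000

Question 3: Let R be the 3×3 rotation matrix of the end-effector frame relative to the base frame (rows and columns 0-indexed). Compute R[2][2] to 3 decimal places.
0.259

End-effector z-axis (col 2 of R) = (0.0000,0.9659,0.2588)
R[2][2] = 0.2588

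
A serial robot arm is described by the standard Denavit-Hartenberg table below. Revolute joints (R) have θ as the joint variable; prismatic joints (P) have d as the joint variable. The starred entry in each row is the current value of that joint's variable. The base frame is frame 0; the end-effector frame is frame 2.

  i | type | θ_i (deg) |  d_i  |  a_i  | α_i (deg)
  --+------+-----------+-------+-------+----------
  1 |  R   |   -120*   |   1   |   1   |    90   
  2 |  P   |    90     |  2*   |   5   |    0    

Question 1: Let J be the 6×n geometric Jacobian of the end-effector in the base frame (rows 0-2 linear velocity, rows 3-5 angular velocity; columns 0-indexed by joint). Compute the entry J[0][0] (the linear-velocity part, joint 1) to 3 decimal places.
-0.134

axis z_0 = ẑ; lever o_n−o_0 = (-2.2321,0.1340,6.0000)
cross product → J_v[:, 0] = (-0.1340,-2.2321,0.0000)
J_ω[:, 0] = z_0
entry J[0][0] = -0.1340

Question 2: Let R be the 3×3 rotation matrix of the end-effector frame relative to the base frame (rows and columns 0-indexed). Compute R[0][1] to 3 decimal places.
End-effector y-axis (col 1 of R) = (0.5000,0.8660,0.0000)
R[0][1] = 0.5000

0.500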